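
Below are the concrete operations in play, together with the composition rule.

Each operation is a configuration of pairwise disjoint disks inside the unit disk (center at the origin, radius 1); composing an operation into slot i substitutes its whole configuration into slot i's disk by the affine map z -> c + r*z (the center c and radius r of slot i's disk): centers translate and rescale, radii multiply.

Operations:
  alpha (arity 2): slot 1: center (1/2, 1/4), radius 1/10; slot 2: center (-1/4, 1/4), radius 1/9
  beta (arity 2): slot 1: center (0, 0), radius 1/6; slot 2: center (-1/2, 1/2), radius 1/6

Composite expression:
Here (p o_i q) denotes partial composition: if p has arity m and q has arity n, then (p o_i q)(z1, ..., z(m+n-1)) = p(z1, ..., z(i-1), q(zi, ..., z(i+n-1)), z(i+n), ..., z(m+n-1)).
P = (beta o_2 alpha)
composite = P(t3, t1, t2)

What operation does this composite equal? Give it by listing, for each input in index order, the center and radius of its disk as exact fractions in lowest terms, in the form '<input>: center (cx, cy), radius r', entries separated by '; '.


t1: center (-5/12, 13/24), radius 1/60; t2: center (-13/24, 13/24), radius 1/54; t3: center (0, 0), radius 1/6

Nesting under beta composes maps z -> c + r*z down each t-path.
input t3: applying the 1 nested substitution gives center (0, 0), radius 1/6
input t1: applying the 2 nested substitutions gives center (-5/12, 13/24), radius 1/60
input t2: applying the 2 nested substitutions gives center (-13/24, 13/24), radius 1/54


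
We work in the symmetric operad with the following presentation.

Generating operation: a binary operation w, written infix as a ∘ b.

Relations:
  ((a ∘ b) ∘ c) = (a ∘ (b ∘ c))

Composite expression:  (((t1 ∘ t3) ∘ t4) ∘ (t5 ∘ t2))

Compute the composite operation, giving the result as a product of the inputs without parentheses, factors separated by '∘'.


The w-tree's shape is irrelevant; the t-reading-order decides.
(t1 ∘ t3) unparenthesizes to t1 ∘ t3
((t1 ∘ t3) ∘ t4) unparenthesizes to t1 ∘ t3 ∘ t4
(t5 ∘ t2) unparenthesizes to t5 ∘ t2
(((t1 ∘ t3) ∘ t4) ∘ (t5 ∘ t2)) unparenthesizes to t1 ∘ t3 ∘ t4 ∘ t5 ∘ t2

t1 ∘ t3 ∘ t4 ∘ t5 ∘ t2


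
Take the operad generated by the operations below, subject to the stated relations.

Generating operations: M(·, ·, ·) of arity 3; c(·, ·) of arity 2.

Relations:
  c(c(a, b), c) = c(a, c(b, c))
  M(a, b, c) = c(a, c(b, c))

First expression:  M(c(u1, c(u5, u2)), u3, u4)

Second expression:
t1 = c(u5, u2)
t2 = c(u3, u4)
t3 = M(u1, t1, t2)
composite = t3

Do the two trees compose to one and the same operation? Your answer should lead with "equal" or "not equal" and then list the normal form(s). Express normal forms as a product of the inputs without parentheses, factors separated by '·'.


equal; the common form is u1 · u5 · u2 · u3 · u4

In normal form, the first expression is u1 · u5 · u2 · u3 · u4
In normal form, the second expression is u1 · u5 · u2 · u3 · u4
Same normal form: equal.


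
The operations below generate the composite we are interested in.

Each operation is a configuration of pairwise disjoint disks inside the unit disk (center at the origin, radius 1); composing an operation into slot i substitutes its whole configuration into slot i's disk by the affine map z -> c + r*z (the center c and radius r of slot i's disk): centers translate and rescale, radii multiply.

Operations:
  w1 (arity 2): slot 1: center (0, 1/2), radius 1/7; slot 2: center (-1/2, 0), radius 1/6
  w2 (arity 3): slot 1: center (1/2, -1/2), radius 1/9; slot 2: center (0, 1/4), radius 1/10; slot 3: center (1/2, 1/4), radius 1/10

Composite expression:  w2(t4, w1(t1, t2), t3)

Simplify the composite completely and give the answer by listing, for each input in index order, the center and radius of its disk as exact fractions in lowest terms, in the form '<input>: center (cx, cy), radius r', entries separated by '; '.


Affine substitution under w2: radii multiply and t-centers shift.
for t4, the 1-step affine chain lands on center (1/2, -1/2), radius 1/9
for t1, the 2-step affine chain lands on center (0, 3/10), radius 1/70
for t2, the 2-step affine chain lands on center (-1/20, 1/4), radius 1/60
for t3, the 1-step affine chain lands on center (1/2, 1/4), radius 1/10

t1: center (0, 3/10), radius 1/70; t2: center (-1/20, 1/4), radius 1/60; t3: center (1/2, 1/4), radius 1/10; t4: center (1/2, -1/2), radius 1/9


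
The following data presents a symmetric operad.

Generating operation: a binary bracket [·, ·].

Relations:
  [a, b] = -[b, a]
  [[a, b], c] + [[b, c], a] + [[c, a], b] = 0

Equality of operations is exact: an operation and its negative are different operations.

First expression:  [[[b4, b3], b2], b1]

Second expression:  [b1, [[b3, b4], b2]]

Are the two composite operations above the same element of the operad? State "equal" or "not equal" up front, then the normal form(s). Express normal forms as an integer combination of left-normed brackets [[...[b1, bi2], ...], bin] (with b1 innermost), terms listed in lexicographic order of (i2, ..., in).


The first composite normalizes to -[[[b1, b2], b3], b4] + [[[b1, b2], b4], b3] + [[[b1, b3], b4], b2] - [[[b1, b4], b3], b2]
The second composite normalizes to -[[[b1, b2], b3], b4] + [[[b1, b2], b4], b3] + [[[b1, b3], b4], b2] - [[[b1, b4], b3], b2]
Both agree, so they are equal.

equal; the common form is -[[[b1, b2], b3], b4] + [[[b1, b2], b4], b3] + [[[b1, b3], b4], b2] - [[[b1, b4], b3], b2]


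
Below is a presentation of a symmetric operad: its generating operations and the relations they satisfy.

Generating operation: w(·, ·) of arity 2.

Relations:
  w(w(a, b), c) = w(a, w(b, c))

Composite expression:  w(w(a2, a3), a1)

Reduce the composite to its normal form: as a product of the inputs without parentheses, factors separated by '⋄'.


a2 ⋄ a3 ⋄ a1


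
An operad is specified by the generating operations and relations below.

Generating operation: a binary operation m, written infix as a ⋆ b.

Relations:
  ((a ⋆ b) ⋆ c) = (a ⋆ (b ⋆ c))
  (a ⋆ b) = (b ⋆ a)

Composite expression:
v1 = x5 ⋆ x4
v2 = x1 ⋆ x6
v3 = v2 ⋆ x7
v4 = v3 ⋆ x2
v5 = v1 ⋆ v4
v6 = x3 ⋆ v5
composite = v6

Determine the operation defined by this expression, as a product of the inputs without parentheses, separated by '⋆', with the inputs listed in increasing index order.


x1 ⋆ x2 ⋆ x3 ⋆ x4 ⋆ x5 ⋆ x6 ⋆ x7

Shape and order are irrelevant to m; the x-input set decides.
(x5 ⋆ x4) unparenthesizes to x5 ⋆ x4
(x1 ⋆ x6) unparenthesizes to x1 ⋆ x6
((x1 ⋆ x6) ⋆ x7) unparenthesizes to x1 ⋆ x6 ⋆ x7
(((x1 ⋆ x6) ⋆ x7) ⋆ x2) unparenthesizes to x1 ⋆ x6 ⋆ x7 ⋆ x2
((x5 ⋆ x4) ⋆ (((x1 ⋆ x6) ⋆ x7) ⋆ x2)) unparenthesizes to x5 ⋆ x4 ⋆ x1 ⋆ x6 ⋆ x7 ⋆ x2
(x3 ⋆ ((x5 ⋆ x4) ⋆ (((x1 ⋆ x6) ⋆ x7) ⋆ x2))) unparenthesizes to x3 ⋆ x5 ⋆ x4 ⋆ x1 ⋆ x6 ⋆ x7 ⋆ x2
rearranged into index order: x1 ⋆ x2 ⋆ x3 ⋆ x4 ⋆ x5 ⋆ x6 ⋆ x7


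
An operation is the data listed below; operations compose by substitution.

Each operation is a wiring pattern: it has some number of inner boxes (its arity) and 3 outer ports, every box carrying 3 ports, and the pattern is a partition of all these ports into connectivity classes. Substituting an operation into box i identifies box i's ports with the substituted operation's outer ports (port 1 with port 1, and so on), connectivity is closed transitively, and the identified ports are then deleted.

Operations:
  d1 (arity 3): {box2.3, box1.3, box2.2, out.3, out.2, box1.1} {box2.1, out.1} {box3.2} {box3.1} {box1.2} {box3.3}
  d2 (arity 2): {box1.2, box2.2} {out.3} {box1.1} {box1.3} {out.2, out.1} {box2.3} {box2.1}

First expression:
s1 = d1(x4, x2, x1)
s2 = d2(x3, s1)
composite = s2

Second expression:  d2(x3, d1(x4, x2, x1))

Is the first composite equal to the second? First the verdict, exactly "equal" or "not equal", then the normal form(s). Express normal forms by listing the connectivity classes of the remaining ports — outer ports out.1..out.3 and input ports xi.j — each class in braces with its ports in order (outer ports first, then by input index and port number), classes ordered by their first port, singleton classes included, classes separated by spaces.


equal — both sides give {out.1, out.2} {out.3} {x1.1} {x1.2} {x1.3} {x2.1} {x2.2, x2.3, x3.2, x4.1, x4.3} {x3.1} {x3.3} {x4.2}

The first expression reduces to {out.1, out.2} {out.3} {x1.1} {x1.2} {x1.3} {x2.1} {x2.2, x2.3, x3.2, x4.1, x4.3} {x3.1} {x3.3} {x4.2}
The second expression reduces to {out.1, out.2} {out.3} {x1.1} {x1.2} {x1.3} {x2.1} {x2.2, x2.3, x3.2, x4.1, x4.3} {x3.1} {x3.3} {x4.2}
One common form — equal.


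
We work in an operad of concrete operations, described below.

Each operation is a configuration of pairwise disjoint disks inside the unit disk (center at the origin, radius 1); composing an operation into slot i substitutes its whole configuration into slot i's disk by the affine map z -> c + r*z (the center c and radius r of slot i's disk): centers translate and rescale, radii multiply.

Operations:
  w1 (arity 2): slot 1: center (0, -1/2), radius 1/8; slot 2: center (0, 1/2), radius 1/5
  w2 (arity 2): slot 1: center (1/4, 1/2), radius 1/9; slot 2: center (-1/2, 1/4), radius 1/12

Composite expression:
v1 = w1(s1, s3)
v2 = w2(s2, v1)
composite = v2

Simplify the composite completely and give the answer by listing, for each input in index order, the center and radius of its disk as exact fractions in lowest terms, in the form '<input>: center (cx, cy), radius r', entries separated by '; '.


s1: center (-1/2, 5/24), radius 1/96; s2: center (1/4, 1/2), radius 1/9; s3: center (-1/2, 7/24), radius 1/60


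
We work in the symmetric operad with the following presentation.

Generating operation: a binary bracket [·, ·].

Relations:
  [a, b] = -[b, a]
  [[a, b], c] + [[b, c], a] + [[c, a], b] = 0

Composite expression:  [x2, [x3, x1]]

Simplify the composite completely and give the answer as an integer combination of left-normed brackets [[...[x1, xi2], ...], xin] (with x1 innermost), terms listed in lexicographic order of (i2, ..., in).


[[x1, x3], x2]


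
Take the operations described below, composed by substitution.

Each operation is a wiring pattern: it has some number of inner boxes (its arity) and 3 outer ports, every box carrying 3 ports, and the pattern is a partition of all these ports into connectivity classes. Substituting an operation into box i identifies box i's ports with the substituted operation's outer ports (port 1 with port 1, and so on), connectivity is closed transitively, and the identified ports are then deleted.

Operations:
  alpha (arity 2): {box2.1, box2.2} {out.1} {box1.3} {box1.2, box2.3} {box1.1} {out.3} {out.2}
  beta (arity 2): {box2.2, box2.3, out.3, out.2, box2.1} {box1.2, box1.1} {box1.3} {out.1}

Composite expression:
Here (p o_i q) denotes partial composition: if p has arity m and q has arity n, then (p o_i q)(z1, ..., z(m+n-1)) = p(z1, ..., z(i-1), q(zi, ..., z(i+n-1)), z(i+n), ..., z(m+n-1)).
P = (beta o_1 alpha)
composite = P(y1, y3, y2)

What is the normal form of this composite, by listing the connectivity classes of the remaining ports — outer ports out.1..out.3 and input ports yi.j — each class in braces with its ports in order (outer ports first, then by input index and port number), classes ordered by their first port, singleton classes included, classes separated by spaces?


{out.1} {out.2, out.3, y2.1, y2.2, y2.3} {y1.1} {y1.2, y3.3} {y1.3} {y3.1, y3.2}

Connectivity passes through glued beta-boundaries; trace each wire chain.
the subtree at alpha composes to {out.1} {out.2} {out.3} {y1.1} {y1.2, y3.3} {y1.3} {y3.1, y3.2} on (y1, y3); out.j = own outer ports
the subtree at beta composes to {out.1} {out.2, out.3, y2.1, y2.2, y2.3} {y1.1} {y1.2, y3.3} {y1.3} {y3.1, y3.2} on (y1, y3, y2); out.j = own outer ports


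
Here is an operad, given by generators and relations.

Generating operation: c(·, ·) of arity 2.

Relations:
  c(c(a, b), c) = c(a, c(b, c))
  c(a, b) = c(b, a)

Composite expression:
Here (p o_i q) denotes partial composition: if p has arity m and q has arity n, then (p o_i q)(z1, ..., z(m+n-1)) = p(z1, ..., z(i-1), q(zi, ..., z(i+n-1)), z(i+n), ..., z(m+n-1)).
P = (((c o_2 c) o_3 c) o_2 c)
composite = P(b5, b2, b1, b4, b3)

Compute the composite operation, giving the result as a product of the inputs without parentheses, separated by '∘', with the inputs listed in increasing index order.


Reordering under c is free, so list the b-inputs canonically.
c(b2, b1) unparenthesizes to b2 ∘ b1
c(b4, b3) unparenthesizes to b4 ∘ b3
c(c(b2, b1), c(b4, b3)) unparenthesizes to b2 ∘ b1 ∘ b4 ∘ b3
c(b5, c(c(b2, b1), c(b4, b3))) unparenthesizes to b5 ∘ b2 ∘ b1 ∘ b4 ∘ b3
rearranged into index order: b1 ∘ b2 ∘ b3 ∘ b4 ∘ b5

b1 ∘ b2 ∘ b3 ∘ b4 ∘ b5


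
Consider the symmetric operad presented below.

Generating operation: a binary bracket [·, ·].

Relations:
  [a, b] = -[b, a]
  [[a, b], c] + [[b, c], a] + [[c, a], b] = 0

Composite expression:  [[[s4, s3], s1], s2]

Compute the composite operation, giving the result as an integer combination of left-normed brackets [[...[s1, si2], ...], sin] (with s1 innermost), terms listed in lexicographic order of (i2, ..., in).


[[[s1, s3], s4], s2] - [[[s1, s4], s3], s2]

Expand each bracket as ab - ba; the s1-initial words give the coefficients.
Composite bracket: [[[s4, s3], s1], s2]
Applying ab - ba throughout gives 8 signed words (2^3 = 8).
The s1-initial words carry the normal form:
  s1s3s4s2 (sign +1) contributes +[[[s1, s3], s4], s2]
  s1s4s3s2 (sign -1) contributes -[[[s1, s4], s3], s2]


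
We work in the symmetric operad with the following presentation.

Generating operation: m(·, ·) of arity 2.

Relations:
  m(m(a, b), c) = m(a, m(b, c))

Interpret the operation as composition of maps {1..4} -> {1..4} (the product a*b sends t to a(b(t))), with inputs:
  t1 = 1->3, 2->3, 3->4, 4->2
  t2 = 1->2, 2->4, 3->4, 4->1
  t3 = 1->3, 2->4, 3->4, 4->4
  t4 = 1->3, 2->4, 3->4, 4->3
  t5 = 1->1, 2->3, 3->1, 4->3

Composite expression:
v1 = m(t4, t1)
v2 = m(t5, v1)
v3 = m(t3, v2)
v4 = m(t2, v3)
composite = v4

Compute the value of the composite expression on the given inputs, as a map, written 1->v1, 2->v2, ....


1->1, 2->1, 3->4, 4->1

m(t4, t1) = 1->4, 2->4, 3->3, 4->4
m(t5, m(t4, t1)) = 1->3, 2->3, 3->1, 4->3
m(t3, m(t5, m(t4, t1))) = 1->4, 2->4, 3->3, 4->4
m(t2, m(t3, m(t5, m(t4, t1)))) = 1->1, 2->1, 3->4, 4->1


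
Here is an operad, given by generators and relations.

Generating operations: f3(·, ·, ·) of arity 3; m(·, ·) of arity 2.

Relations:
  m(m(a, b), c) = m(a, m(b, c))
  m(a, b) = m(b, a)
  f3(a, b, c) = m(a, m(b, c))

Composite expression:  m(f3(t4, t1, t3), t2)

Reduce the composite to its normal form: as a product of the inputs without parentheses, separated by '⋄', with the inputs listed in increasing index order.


t1 ⋄ t2 ⋄ t3 ⋄ t4


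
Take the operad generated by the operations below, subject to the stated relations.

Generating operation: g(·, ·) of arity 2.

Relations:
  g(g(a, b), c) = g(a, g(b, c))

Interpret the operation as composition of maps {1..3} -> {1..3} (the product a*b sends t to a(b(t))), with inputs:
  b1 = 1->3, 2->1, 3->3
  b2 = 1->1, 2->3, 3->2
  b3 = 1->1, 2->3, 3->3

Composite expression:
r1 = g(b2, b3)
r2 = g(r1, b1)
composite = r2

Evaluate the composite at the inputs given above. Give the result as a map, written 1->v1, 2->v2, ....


1->2, 2->1, 3->2

g(b2, b3) = 1->1, 2->2, 3->2
g(g(b2, b3), b1) = 1->2, 2->1, 3->2


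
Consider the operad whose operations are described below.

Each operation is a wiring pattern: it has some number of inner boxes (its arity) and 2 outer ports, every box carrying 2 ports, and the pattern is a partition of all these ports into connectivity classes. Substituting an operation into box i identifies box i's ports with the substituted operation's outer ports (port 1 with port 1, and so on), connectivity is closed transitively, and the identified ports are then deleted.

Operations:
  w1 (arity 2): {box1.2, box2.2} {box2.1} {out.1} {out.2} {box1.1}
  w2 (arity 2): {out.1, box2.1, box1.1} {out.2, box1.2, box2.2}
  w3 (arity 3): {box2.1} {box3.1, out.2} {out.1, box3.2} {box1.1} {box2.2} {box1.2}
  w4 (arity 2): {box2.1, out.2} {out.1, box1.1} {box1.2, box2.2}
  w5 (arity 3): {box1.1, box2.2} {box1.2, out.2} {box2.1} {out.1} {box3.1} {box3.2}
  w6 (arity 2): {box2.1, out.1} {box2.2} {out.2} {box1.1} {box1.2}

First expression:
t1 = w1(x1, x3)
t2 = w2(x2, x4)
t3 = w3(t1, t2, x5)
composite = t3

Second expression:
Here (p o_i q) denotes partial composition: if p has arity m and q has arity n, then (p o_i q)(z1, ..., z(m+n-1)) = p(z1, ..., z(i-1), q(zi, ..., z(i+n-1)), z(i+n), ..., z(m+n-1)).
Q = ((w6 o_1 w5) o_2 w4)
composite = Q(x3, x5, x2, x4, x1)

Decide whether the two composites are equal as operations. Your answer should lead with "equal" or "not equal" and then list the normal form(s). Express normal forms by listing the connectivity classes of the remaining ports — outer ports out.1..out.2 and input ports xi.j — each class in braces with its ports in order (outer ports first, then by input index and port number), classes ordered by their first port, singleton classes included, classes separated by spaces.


The first expression, normalized: {out.1, x5.2} {out.2, x5.1} {x1.1} {x1.2, x3.2} {x2.1, x4.1} {x2.2, x4.2} {x3.1}
The second expression, normalized: {out.1, x1.1} {out.2} {x1.2} {x2.1, x3.1} {x2.2, x5.2} {x3.2} {x4.1} {x4.2} {x5.1}
The normal forms differ: not equal.

not equal; first: {out.1, x5.2} {out.2, x5.1} {x1.1} {x1.2, x3.2} {x2.1, x4.1} {x2.2, x4.2} {x3.1}; second: {out.1, x1.1} {out.2} {x1.2} {x2.1, x3.1} {x2.2, x5.2} {x3.2} {x4.1} {x4.2} {x5.1}


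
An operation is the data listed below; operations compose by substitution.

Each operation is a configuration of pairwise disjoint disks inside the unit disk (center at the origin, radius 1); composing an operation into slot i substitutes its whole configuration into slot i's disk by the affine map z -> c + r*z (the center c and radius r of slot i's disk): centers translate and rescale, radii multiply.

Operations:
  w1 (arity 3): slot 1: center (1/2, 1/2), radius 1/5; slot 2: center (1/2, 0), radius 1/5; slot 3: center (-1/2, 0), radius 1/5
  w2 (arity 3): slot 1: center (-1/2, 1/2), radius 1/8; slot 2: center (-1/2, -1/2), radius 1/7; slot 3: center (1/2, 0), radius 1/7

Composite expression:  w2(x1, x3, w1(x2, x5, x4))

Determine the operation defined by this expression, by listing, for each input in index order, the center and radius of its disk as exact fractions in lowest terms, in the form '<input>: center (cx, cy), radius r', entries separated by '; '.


x1: center (-1/2, 1/2), radius 1/8; x2: center (4/7, 1/14), radius 1/35; x3: center (-1/2, -1/2), radius 1/7; x4: center (3/7, 0), radius 1/35; x5: center (4/7, 0), radius 1/35


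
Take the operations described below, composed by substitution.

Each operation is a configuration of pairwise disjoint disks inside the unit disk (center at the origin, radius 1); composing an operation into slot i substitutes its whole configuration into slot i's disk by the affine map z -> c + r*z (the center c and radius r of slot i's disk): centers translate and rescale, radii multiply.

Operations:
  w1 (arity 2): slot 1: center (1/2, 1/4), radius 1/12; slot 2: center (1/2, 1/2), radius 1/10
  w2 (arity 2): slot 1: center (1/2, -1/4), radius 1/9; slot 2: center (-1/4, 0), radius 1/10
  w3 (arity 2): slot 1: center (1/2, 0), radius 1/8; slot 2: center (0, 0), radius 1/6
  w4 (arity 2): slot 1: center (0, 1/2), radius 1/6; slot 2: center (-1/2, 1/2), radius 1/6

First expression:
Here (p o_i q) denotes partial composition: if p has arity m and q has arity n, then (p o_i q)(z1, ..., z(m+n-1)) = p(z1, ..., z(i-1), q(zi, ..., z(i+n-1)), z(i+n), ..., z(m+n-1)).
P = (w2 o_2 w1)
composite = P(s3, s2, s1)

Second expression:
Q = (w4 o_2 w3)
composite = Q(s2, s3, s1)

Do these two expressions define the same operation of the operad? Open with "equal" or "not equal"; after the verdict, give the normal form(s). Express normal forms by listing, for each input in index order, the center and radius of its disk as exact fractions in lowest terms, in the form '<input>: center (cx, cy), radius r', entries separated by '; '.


not equal; the first gives s1: center (-1/5, 1/20), radius 1/100; s2: center (-1/5, 1/40), radius 1/120; s3: center (1/2, -1/4), radius 1/9 and the second s1: center (-1/2, 1/2), radius 1/36; s2: center (0, 1/2), radius 1/6; s3: center (-5/12, 1/2), radius 1/48


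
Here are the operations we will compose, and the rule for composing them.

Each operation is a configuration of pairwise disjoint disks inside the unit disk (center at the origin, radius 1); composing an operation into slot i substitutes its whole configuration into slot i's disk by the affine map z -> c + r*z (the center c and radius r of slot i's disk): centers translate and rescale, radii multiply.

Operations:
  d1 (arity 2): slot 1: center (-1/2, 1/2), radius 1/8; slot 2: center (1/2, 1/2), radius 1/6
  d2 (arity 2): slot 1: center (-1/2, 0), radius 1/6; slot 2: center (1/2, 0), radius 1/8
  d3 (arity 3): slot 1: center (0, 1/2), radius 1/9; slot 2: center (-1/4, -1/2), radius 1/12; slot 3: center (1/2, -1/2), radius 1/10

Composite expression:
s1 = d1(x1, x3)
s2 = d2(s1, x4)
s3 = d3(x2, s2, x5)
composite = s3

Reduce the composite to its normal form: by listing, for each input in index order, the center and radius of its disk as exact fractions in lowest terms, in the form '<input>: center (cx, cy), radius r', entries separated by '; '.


x1: center (-43/144, -71/144), radius 1/576; x2: center (0, 1/2), radius 1/9; x3: center (-41/144, -71/144), radius 1/432; x4: center (-5/24, -1/2), radius 1/96; x5: center (1/2, -1/2), radius 1/10

Only the slot chain above each x matters under d3; compose those maps.
x2: after 1 affine step, its disk has center (0, 1/2), radius 1/9
x1: after 3 affine steps, its disk has center (-43/144, -71/144), radius 1/576
x3: after 3 affine steps, its disk has center (-41/144, -71/144), radius 1/432
x4: after 2 affine steps, its disk has center (-5/24, -1/2), radius 1/96
x5: after 1 affine step, its disk has center (1/2, -1/2), radius 1/10


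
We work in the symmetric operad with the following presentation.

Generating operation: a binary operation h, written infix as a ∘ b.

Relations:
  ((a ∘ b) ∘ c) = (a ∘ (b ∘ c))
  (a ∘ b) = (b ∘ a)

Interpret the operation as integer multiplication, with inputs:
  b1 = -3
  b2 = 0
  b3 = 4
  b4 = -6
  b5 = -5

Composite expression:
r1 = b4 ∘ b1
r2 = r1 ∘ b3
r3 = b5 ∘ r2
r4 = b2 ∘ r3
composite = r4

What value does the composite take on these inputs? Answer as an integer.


(b4 ∘ b1) = 18
((b4 ∘ b1) ∘ b3) = 72
(b5 ∘ ((b4 ∘ b1) ∘ b3)) = -360
(b2 ∘ (b5 ∘ ((b4 ∘ b1) ∘ b3))) = 0

0


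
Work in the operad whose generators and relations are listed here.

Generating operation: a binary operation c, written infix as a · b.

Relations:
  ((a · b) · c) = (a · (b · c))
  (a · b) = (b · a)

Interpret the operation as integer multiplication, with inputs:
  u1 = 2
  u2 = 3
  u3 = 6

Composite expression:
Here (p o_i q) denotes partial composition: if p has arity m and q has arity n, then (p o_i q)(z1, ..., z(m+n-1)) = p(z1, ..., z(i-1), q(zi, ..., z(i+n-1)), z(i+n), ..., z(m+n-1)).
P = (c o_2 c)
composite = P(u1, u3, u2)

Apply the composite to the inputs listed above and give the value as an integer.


36

(u3 · u2) = 18
(u1 · (u3 · u2)) = 36


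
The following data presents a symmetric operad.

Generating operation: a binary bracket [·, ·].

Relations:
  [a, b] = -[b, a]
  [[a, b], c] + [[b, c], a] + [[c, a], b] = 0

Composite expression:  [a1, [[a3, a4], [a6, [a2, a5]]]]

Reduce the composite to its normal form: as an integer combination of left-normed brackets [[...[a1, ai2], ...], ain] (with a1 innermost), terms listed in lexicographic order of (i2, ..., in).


[[[[[a1, a2], a5], a6], a3], a4] - [[[[[a1, a2], a5], a6], a4], a3] - [[[[[a1, a3], a4], a2], a5], a6] + [[[[[a1, a3], a4], a5], a2], a6] + [[[[[a1, a3], a4], a6], a2], a5] - [[[[[a1, a3], a4], a6], a5], a2] + [[[[[a1, a4], a3], a2], a5], a6] - [[[[[a1, a4], a3], a5], a2], a6] - [[[[[a1, a4], a3], a6], a2], a5] + [[[[[a1, a4], a3], a6], a5], a2] - [[[[[a1, a5], a2], a6], a3], a4] + [[[[[a1, a5], a2], a6], a4], a3] - [[[[[a1, a6], a2], a5], a3], a4] + [[[[[a1, a6], a2], a5], a4], a3] + [[[[[a1, a6], a5], a2], a3], a4] - [[[[[a1, a6], a5], a2], a4], a3]

A multilinear Lie element is pinned by a1-initial words (a1 innermost).
Composite bracket: [a1, [[a3, a4], [a6, [a2, a5]]]]
Full expansion: 32 signed words from ab - ba (2^5 = 32).
Keep just the words that open with a1:
  a1a2a5a6a3a4 (sign +1) contributes +[[[[[a1, a2], a5], a6], a3], a4]
  a1a2a5a6a4a3 (sign -1) contributes -[[[[[a1, a2], a5], a6], a4], a3]
  a1a3a4a2a5a6 (sign -1) contributes -[[[[[a1, a3], a4], a2], a5], a6]
  a1a3a4a5a2a6 (sign +1) contributes +[[[[[a1, a3], a4], a5], a2], a6]
  a1a3a4a6a2a5 (sign +1) contributes +[[[[[a1, a3], a4], a6], a2], a5]
  a1a3a4a6a5a2 (sign -1) contributes -[[[[[a1, a3], a4], a6], a5], a2]
  a1a4a3a2a5a6 (sign +1) contributes +[[[[[a1, a4], a3], a2], a5], a6]
  a1a4a3a5a2a6 (sign -1) contributes -[[[[[a1, a4], a3], a5], a2], a6]
  a1a4a3a6a2a5 (sign -1) contributes -[[[[[a1, a4], a3], a6], a2], a5]
  a1a4a3a6a5a2 (sign +1) contributes +[[[[[a1, a4], a3], a6], a5], a2]
  a1a5a2a6a3a4 (sign -1) contributes -[[[[[a1, a5], a2], a6], a3], a4]
  a1a5a2a6a4a3 (sign +1) contributes +[[[[[a1, a5], a2], a6], a4], a3]
  a1a6a2a5a3a4 (sign -1) contributes -[[[[[a1, a6], a2], a5], a3], a4]
  a1a6a2a5a4a3 (sign +1) contributes +[[[[[a1, a6], a2], a5], a4], a3]
  a1a6a5a2a3a4 (sign +1) contributes +[[[[[a1, a6], a5], a2], a3], a4]
  a1a6a5a2a4a3 (sign -1) contributes -[[[[[a1, a6], a5], a2], a4], a3]


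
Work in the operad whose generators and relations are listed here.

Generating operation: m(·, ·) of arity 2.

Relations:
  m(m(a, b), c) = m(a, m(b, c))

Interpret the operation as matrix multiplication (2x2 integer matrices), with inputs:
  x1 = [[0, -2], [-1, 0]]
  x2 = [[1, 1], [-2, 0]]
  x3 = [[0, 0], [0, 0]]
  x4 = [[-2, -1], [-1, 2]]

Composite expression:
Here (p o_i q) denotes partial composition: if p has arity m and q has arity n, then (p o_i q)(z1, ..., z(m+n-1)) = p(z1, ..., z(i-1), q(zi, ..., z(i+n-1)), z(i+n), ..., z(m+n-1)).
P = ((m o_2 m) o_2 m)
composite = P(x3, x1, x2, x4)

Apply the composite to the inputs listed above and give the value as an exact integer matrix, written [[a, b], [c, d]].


[[0, 0], [0, 0]]

m(x1, x2) = [[4, 0], [-1, -1]]
m(m(x1, x2), x4) = [[-8, -4], [3, -1]]
m(x3, m(m(x1, x2), x4)) = [[0, 0], [0, 0]]


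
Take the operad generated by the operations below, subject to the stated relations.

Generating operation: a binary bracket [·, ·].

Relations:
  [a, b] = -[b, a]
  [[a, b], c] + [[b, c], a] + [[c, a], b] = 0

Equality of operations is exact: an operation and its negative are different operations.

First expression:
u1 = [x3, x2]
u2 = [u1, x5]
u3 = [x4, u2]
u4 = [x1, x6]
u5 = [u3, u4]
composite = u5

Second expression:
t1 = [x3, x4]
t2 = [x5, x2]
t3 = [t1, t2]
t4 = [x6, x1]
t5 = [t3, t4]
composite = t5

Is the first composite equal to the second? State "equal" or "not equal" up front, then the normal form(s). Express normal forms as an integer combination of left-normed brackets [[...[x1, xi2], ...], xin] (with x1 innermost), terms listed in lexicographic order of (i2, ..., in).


not equal; first: -[[[[[x1, x6], x2], x3], x5], x4] + [[[[[x1, x6], x3], x2], x5], x4] + [[[[[x1, x6], x4], x2], x3], x5] - [[[[[x1, x6], x4], x3], x2], x5] - [[[[[x1, x6], x4], x5], x2], x3] + [[[[[x1, x6], x4], x5], x3], x2] + [[[[[x1, x6], x5], x2], x3], x4] - [[[[[x1, x6], x5], x3], x2], x4]; second: [[[[[x1, x6], x2], x5], x3], x4] - [[[[[x1, x6], x2], x5], x4], x3] - [[[[[x1, x6], x3], x4], x2], x5] + [[[[[x1, x6], x3], x4], x5], x2] + [[[[[x1, x6], x4], x3], x2], x5] - [[[[[x1, x6], x4], x3], x5], x2] - [[[[[x1, x6], x5], x2], x3], x4] + [[[[[x1, x6], x5], x2], x4], x3]

In normal form, the first expression is -[[[[[x1, x6], x2], x3], x5], x4] + [[[[[x1, x6], x3], x2], x5], x4] + [[[[[x1, x6], x4], x2], x3], x5] - [[[[[x1, x6], x4], x3], x2], x5] - [[[[[x1, x6], x4], x5], x2], x3] + [[[[[x1, x6], x4], x5], x3], x2] + [[[[[x1, x6], x5], x2], x3], x4] - [[[[[x1, x6], x5], x3], x2], x4]
In normal form, the second expression is [[[[[x1, x6], x2], x5], x3], x4] - [[[[[x1, x6], x2], x5], x4], x3] - [[[[[x1, x6], x3], x4], x2], x5] + [[[[[x1, x6], x3], x4], x5], x2] + [[[[[x1, x6], x4], x3], x2], x5] - [[[[[x1, x6], x4], x3], x5], x2] - [[[[[x1, x6], x5], x2], x3], x4] + [[[[[x1, x6], x5], x2], x4], x3]
No match — not equal.


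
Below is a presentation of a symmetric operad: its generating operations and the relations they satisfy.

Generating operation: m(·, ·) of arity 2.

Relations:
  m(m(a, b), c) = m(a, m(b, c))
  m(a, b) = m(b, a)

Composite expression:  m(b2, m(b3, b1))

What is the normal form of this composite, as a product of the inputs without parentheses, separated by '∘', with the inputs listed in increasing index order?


b1 ∘ b2 ∘ b3

Any arrangement under m is one operation, so sort the b-inputs.
m(b3, b1) unparenthesizes to b3 ∘ b1
m(b2, m(b3, b1)) unparenthesizes to b2 ∘ b3 ∘ b1
commutativity sorts the factors: b1 ∘ b2 ∘ b3


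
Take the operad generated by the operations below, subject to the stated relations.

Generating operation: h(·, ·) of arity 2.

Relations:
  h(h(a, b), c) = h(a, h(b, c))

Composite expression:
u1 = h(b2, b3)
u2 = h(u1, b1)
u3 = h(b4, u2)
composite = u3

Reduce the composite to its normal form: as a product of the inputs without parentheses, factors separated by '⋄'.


Under associativity of h, the answer is the b's in reading order.
h(b2, b3) flattens to b2 ⋄ b3
h(h(b2, b3), b1) flattens to b2 ⋄ b3 ⋄ b1
h(b4, h(h(b2, b3), b1)) flattens to b4 ⋄ b2 ⋄ b3 ⋄ b1

b4 ⋄ b2 ⋄ b3 ⋄ b1


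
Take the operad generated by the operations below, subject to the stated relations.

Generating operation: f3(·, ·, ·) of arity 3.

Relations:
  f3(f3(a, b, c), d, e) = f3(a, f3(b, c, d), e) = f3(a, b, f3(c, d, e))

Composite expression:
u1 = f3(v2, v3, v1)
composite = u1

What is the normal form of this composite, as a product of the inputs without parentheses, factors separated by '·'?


v2 · v3 · v1

All parenthesizations of f3 agree; list the v-inputs left to right.
f3(v2, v3, v1) collapses to v2 · v3 · v1


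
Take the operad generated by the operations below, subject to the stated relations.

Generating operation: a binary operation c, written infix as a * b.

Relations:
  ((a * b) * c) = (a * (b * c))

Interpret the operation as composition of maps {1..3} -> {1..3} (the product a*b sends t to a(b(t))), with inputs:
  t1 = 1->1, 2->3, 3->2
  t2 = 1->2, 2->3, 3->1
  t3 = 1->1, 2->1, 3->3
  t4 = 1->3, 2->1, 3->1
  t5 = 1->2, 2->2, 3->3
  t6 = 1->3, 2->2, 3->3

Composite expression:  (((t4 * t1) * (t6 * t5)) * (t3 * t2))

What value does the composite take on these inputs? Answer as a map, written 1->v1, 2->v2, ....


1->1, 2->1, 3->1

(t4 * t1) = 1->3, 2->1, 3->1
(t6 * t5) = 1->2, 2->2, 3->3
((t4 * t1) * (t6 * t5)) = 1->1, 2->1, 3->1
(t3 * t2) = 1->1, 2->3, 3->1
(((t4 * t1) * (t6 * t5)) * (t3 * t2)) = 1->1, 2->1, 3->1


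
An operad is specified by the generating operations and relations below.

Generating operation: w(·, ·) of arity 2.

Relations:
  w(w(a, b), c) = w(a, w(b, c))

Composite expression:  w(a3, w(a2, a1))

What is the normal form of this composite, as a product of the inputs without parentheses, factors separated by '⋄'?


All parenthesizations of w agree; list the a-inputs left to right.
w(a2, a1) spells out as a2 ⋄ a1
w(a3, w(a2, a1)) spells out as a3 ⋄ a2 ⋄ a1

a3 ⋄ a2 ⋄ a1


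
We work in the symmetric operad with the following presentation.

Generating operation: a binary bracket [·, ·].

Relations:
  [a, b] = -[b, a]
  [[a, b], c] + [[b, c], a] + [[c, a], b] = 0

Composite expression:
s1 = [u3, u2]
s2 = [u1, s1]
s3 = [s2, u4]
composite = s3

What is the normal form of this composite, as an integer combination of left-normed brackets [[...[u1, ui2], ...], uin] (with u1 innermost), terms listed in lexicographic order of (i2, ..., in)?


A multilinear Lie element is pinned by u1-initial words (u1 innermost).
Composite bracket: [[u1, [u3, u2]], u4]
Full expansion: 8 signed words from ab - ba (2^3 = 8).
Words beginning with u1 determine it all:
  word u1u2u3u4 has sign -1, contributing -[[[u1, u2], u3], u4]
  word u1u3u2u4 has sign +1, contributing +[[[u1, u3], u2], u4]

-[[[u1, u2], u3], u4] + [[[u1, u3], u2], u4]


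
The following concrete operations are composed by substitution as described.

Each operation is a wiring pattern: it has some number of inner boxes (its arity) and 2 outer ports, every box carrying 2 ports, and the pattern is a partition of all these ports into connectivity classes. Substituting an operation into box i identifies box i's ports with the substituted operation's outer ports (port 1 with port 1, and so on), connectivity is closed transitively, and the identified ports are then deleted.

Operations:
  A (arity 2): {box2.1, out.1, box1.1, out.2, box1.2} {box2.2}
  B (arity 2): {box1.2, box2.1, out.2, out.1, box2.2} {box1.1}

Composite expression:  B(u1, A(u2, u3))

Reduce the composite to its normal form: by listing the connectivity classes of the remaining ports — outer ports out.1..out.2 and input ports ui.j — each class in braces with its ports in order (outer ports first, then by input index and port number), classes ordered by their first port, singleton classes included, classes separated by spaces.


{out.1, out.2, u1.2, u2.1, u2.2, u3.1} {u1.1} {u3.2}

Substituting into B glues patterns; closure does the rest.
through A, on inputs (u2, u3): {out.1, out.2, u2.1, u2.2, u3.1} {u3.2} (out.j = stage outer ports)
through B, on inputs (u1, u2, u3): {out.1, out.2, u1.2, u2.1, u2.2, u3.1} {u1.1} {u3.2} (out.j = stage outer ports)


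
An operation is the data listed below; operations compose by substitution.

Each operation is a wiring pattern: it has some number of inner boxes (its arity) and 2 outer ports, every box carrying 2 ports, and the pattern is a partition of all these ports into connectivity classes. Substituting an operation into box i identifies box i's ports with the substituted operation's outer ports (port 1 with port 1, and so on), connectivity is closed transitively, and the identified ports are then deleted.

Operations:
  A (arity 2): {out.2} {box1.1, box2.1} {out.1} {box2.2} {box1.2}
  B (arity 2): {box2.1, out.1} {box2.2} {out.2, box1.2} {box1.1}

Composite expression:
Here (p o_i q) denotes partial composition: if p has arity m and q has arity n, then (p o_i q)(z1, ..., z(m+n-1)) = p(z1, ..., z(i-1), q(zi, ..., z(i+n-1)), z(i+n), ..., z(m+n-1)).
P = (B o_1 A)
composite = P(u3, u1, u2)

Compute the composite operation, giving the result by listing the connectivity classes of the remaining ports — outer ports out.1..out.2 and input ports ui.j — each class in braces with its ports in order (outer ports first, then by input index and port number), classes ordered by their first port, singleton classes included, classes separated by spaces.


Two ports join when wires chain via B-identified ports.
after A, the pattern on (u3, u1) reads {out.1} {out.2} {u1.1, u3.1} {u1.2} {u3.2} (out.j = its outer ports)
after B, the pattern on (u3, u1, u2) reads {out.1, u2.1} {out.2} {u1.1, u3.1} {u1.2} {u2.2} {u3.2} (out.j = its outer ports)

{out.1, u2.1} {out.2} {u1.1, u3.1} {u1.2} {u2.2} {u3.2}


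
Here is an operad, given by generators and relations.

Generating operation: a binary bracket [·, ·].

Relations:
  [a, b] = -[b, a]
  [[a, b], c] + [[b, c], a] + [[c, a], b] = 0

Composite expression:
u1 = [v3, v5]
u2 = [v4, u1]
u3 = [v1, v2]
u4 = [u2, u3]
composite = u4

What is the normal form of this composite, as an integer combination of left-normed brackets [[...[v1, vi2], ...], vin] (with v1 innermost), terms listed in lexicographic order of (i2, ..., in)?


Skip Jacobi rewriting: expand, keep v1-initial words, read off terms.
Composite bracket: [[v4, [v3, v5]], [v1, v2]]
The bracket unfolds into 16 signed words via [a, b] = ab - ba (2^4 = 16).
Words beginning with v1 determine it all:
  the word v1v2v3v5v4 carries sign +1 and contributes +[[[[v1, v2], v3], v5], v4]
  the word v1v2v4v3v5 carries sign -1 and contributes -[[[[v1, v2], v4], v3], v5]
  the word v1v2v4v5v3 carries sign +1 and contributes +[[[[v1, v2], v4], v5], v3]
  the word v1v2v5v3v4 carries sign -1 and contributes -[[[[v1, v2], v5], v3], v4]

[[[[v1, v2], v3], v5], v4] - [[[[v1, v2], v4], v3], v5] + [[[[v1, v2], v4], v5], v3] - [[[[v1, v2], v5], v3], v4]


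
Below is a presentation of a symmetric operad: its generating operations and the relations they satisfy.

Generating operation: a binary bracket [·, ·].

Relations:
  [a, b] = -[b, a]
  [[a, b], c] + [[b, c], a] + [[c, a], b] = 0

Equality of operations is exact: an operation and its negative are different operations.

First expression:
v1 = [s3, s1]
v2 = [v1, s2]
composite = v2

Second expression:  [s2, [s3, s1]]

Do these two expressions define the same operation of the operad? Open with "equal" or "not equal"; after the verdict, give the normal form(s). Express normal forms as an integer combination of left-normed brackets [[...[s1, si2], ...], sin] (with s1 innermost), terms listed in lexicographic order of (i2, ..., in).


not equal: they reduce to -[[s1, s3], s2] and [[s1, s3], s2]


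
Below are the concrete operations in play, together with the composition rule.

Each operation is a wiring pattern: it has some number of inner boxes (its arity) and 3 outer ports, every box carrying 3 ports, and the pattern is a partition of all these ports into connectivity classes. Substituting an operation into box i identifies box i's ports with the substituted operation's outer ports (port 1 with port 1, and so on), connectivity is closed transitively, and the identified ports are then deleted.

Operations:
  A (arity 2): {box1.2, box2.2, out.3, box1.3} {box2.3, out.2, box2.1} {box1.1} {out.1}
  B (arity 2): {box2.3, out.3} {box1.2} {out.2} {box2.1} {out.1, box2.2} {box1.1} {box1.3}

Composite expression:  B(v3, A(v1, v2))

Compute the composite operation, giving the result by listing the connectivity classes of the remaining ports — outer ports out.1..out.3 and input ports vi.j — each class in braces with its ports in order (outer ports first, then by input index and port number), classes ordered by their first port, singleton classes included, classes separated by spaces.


Two ports join when wires chain via B-identified ports.
the subtree at A composes to {out.1} {out.2, v2.1, v2.3} {out.3, v1.2, v1.3, v2.2} {v1.1} on (v1, v2); out.j = own outer ports
the subtree at B composes to {out.1, v2.1, v2.3} {out.2} {out.3, v1.2, v1.3, v2.2} {v1.1} {v3.1} {v3.2} {v3.3} on (v3, v1, v2); out.j = own outer ports

{out.1, v2.1, v2.3} {out.2} {out.3, v1.2, v1.3, v2.2} {v1.1} {v3.1} {v3.2} {v3.3}


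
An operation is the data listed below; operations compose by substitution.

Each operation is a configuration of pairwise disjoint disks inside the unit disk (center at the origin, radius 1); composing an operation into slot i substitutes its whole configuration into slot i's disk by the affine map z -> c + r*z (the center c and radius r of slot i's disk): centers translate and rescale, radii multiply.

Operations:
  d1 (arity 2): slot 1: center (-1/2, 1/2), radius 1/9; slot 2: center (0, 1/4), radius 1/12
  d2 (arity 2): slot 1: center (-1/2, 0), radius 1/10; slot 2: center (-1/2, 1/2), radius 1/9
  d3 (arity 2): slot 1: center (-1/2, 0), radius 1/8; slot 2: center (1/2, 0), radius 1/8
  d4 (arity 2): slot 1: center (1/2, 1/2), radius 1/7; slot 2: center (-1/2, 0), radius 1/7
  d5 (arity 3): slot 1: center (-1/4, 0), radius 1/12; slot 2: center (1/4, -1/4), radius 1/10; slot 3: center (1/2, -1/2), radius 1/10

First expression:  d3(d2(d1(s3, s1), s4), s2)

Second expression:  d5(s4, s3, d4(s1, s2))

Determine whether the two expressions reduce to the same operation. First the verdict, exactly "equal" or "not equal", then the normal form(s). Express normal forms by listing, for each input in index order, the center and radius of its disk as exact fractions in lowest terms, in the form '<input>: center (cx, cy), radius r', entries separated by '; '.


not equal; first: s1: center (-9/16, 1/320), radius 1/960; s2: center (1/2, 0), radius 1/8; s3: center (-91/160, 1/160), radius 1/720; s4: center (-9/16, 1/16), radius 1/72; second: s1: center (11/20, -9/20), radius 1/70; s2: center (9/20, -1/2), radius 1/70; s3: center (1/4, -1/4), radius 1/10; s4: center (-1/4, 0), radius 1/12
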